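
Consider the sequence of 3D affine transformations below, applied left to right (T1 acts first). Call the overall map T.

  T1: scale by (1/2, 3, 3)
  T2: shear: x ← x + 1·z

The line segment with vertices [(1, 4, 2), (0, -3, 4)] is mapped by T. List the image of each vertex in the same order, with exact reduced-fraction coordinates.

T1 scale by (1/2, 3, 3): (1, 4, 2) → (1/2, 12, 6); (0, -3, 4) → (0, -9, 12)
T2 shear: x ← x + 1·z: (1/2, 12, 6) → (13/2, 12, 6); (0, -9, 12) → (12, -9, 12)

image vertices: (13/2, 12, 6), (12, -9, 12)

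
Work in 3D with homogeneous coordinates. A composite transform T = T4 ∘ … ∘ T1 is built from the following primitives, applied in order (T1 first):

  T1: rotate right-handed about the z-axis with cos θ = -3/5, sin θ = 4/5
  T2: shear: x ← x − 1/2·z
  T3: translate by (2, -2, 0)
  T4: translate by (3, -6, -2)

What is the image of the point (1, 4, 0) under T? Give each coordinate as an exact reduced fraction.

T(p) = (6/5, -48/5, -2)

T1 rotate right-handed about the z-axis with cos θ = -3/5, sin θ = 4/5: (1, 4, 0) → (-19/5, -8/5, 0)
T2 shear: x ← x − 1/2·z: (-19/5, -8/5, 0) → (-19/5, -8/5, 0)
T3 translate by (2, -2, 0): (-19/5, -8/5, 0) → (-9/5, -18/5, 0)
T4 translate by (3, -6, -2): (-9/5, -18/5, 0) → (6/5, -48/5, -2)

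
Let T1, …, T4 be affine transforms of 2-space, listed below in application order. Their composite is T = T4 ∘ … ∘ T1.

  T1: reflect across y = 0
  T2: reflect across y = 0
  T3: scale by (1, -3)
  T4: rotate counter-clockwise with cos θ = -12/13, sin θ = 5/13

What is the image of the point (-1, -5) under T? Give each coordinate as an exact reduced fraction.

T(p) = (-63/13, -185/13)

T1 reflect across y = 0: (-1, -5) → (-1, 5)
T2 reflect across y = 0: (-1, 5) → (-1, -5)
T3 scale by (1, -3): (-1, -5) → (-1, 15)
T4 rotate counter-clockwise with cos θ = -12/13, sin θ = 5/13: (-1, 15) → (-63/13, -185/13)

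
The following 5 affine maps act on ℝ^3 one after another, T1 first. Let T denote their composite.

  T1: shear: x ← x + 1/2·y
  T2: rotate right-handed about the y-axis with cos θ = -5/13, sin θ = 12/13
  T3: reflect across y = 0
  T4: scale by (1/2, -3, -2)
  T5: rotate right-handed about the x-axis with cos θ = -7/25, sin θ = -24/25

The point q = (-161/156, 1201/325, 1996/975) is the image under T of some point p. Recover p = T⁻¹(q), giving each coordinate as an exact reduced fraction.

T1 = [1 1/2 0 0; 0 1 0 0; 0 0 1 0; 0 0 0 1]
T2·T1 = [-5/13 -5/26 12/13 0; 0 1 0 0; -12/13 -6/13 -5/13 0; 0 0 0 1]
T3·…·T1 = [-5/13 -5/26 12/13 0; 0 -1 0 0; -12/13 -6/13 -5/13 0; 0 0 0 1]
T4·…·T1 = [-5/26 -5/52 6/13 0; 0 3 0 0; 24/13 12/13 10/13 0; 0 0 0 1]
T5·…·T1 = [-5/26 -5/52 6/13 0; 576/325 3/65 48/65 0; -168/325 -204/65 -14/65 0; 0 0 0 1]
det M = -3; M⁻¹ = [-10/13 191/390 2/65 0; 0 -7/75 -8/25 0; 24/13 12/65 -7/130 0; 0 0 0 1]
M⁻¹ · (-161/156, 1201/325, 1996/975)ᵀ = (8/3, -1, -4/3)ᵀ

p = (8/3, -1, -4/3)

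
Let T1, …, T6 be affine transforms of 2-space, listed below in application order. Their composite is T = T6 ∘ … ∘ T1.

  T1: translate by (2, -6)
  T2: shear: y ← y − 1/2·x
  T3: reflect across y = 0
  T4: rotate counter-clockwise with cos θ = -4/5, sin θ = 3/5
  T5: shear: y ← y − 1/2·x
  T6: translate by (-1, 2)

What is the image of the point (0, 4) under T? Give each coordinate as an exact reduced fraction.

T(p) = (-22/5, 5/2)

T1 translate by (2, -6): (0, 4) → (2, -2)
T2 shear: y ← y − 1/2·x: (2, -2) → (2, -3)
T3 reflect across y = 0: (2, -3) → (2, 3)
T4 rotate counter-clockwise with cos θ = -4/5, sin θ = 3/5: (2, 3) → (-17/5, -6/5)
T5 shear: y ← y − 1/2·x: (-17/5, -6/5) → (-17/5, 1/2)
T6 translate by (-1, 2): (-17/5, 1/2) → (-22/5, 5/2)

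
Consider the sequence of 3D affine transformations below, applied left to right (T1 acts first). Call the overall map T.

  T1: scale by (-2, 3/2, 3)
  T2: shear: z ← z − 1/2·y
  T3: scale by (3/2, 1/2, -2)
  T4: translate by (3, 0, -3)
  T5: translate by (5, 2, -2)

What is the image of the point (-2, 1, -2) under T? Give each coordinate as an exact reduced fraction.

T(p) = (14, 11/4, 17/2)

T1 scale by (-2, 3/2, 3): (-2, 1, -2) → (4, 3/2, -6)
T2 shear: z ← z − 1/2·y: (4, 3/2, -6) → (4, 3/2, -27/4)
T3 scale by (3/2, 1/2, -2): (4, 3/2, -27/4) → (6, 3/4, 27/2)
T4 translate by (3, 0, -3): (6, 3/4, 27/2) → (9, 3/4, 21/2)
T5 translate by (5, 2, -2): (9, 3/4, 21/2) → (14, 11/4, 17/2)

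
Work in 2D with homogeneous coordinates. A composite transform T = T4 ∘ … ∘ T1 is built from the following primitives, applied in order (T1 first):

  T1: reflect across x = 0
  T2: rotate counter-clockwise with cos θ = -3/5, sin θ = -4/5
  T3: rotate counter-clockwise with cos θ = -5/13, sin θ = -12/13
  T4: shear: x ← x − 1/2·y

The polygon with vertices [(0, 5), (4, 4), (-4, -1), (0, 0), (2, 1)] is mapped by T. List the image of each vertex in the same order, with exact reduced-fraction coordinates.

T1 reflect across x = 0: (0, 5) → (0, 5); (4, 4) → (-4, 4); (-4, -1) → (4, -1); (0, 0) → (0, 0); (2, 1) → (-2, 1)
T2 rotate counter-clockwise with cos θ = -3/5, sin θ = -4/5: (0, 5) → (4, -3); (-4, 4) → (28/5, 4/5); (4, -1) → (-16/5, -13/5); (0, 0) → (0, 0); (-2, 1) → (2, 1)
T3 rotate counter-clockwise with cos θ = -5/13, sin θ = -12/13: (4, -3) → (-56/13, -33/13); (28/5, 4/5) → (-92/65, -356/65); (-16/5, -13/5) → (-76/65, 257/65); (0, 0) → (0, 0); (2, 1) → (2/13, -29/13)
T4 shear: x ← x − 1/2·y: (-56/13, -33/13) → (-79/26, -33/13); (-92/65, -356/65) → (86/65, -356/65); (-76/65, 257/65) → (-409/130, 257/65); (0, 0) → (0, 0); (2/13, -29/13) → (33/26, -29/13)

image vertices: (-79/26, -33/13), (86/65, -356/65), (-409/130, 257/65), (0, 0), (33/26, -29/13)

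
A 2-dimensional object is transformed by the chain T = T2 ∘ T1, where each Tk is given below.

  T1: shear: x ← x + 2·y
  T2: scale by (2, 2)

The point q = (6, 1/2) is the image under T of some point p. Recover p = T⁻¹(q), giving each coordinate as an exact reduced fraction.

p = (5/2, 1/4)

T1 = [1 2 0; 0 1 0; 0 0 1]
T2·T1 = [2 4 0; 0 2 0; 0 0 1]
det M = 4; M⁻¹ = [1/2 -1 0; 0 1/2 0; 0 0 1]
M⁻¹ · (6, 1/2)ᵀ = (5/2, 1/4)ᵀ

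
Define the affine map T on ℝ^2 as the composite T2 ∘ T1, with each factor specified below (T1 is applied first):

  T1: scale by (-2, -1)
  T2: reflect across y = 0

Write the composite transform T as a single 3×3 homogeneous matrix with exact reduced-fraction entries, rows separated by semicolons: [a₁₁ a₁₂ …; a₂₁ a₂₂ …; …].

T = [-2 0 0; 0 1 0; 0 0 1]

T1 = [-2 0 0; 0 -1 0; 0 0 1]
T2·T1 = [-2 0 0; 0 1 0; 0 0 1]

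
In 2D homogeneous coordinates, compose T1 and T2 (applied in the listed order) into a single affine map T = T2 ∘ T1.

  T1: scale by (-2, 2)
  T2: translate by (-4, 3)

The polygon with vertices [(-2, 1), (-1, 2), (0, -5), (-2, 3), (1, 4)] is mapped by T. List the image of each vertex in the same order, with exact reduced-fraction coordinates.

image vertices: (0, 5), (-2, 7), (-4, -7), (0, 9), (-6, 11)

T1 scale by (-2, 2): (-2, 1) → (4, 2); (-1, 2) → (2, 4); (0, -5) → (0, -10); (-2, 3) → (4, 6); (1, 4) → (-2, 8)
T2 translate by (-4, 3): (4, 2) → (0, 5); (2, 4) → (-2, 7); (0, -10) → (-4, -7); (4, 6) → (0, 9); (-2, 8) → (-6, 11)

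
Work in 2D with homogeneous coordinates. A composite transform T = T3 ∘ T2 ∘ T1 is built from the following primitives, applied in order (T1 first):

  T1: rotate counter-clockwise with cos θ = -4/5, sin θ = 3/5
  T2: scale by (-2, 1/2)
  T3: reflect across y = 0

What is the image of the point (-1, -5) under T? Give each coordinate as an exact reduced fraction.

T(p) = (-38/5, -17/10)

T1 rotate counter-clockwise with cos θ = -4/5, sin θ = 3/5: (-1, -5) → (19/5, 17/5)
T2 scale by (-2, 1/2): (19/5, 17/5) → (-38/5, 17/10)
T3 reflect across y = 0: (-38/5, 17/10) → (-38/5, -17/10)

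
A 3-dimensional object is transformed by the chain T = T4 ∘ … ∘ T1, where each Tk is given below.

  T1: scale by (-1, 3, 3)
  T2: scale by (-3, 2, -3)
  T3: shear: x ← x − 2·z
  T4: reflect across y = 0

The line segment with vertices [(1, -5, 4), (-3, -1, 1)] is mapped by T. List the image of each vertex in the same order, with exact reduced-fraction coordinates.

T1 scale by (-1, 3, 3): (1, -5, 4) → (-1, -15, 12); (-3, -1, 1) → (3, -3, 3)
T2 scale by (-3, 2, -3): (-1, -15, 12) → (3, -30, -36); (3, -3, 3) → (-9, -6, -9)
T3 shear: x ← x − 2·z: (3, -30, -36) → (75, -30, -36); (-9, -6, -9) → (9, -6, -9)
T4 reflect across y = 0: (75, -30, -36) → (75, 30, -36); (9, -6, -9) → (9, 6, -9)

image vertices: (75, 30, -36), (9, 6, -9)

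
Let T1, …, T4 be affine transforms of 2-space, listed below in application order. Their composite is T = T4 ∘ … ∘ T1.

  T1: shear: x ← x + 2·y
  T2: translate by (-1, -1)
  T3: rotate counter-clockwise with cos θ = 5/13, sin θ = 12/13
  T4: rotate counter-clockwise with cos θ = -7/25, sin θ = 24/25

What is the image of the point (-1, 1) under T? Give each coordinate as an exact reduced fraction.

T(p) = (0, 0)

T1 shear: x ← x + 2·y: (-1, 1) → (1, 1)
T2 translate by (-1, -1): (1, 1) → (0, 0)
T3 rotate counter-clockwise with cos θ = 5/13, sin θ = 12/13: (0, 0) → (0, 0)
T4 rotate counter-clockwise with cos θ = -7/25, sin θ = 24/25: (0, 0) → (0, 0)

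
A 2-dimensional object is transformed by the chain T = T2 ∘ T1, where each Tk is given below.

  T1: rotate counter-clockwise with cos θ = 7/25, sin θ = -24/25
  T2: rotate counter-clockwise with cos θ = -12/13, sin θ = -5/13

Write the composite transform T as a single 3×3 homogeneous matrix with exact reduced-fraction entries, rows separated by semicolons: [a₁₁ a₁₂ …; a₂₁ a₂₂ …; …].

T = [-204/325 -253/325 0; 253/325 -204/325 0; 0 0 1]

T1 = [7/25 24/25 0; -24/25 7/25 0; 0 0 1]
T2·T1 = [-204/325 -253/325 0; 253/325 -204/325 0; 0 0 1]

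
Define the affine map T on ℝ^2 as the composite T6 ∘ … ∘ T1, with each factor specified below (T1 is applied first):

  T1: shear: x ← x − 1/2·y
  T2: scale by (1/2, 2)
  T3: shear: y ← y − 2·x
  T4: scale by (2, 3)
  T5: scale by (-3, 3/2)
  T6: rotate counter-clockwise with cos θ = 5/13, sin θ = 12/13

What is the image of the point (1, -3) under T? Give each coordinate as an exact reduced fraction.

T(p) = (843/26, -1125/52)

T1 shear: x ← x − 1/2·y: (1, -3) → (5/2, -3)
T2 scale by (1/2, 2): (5/2, -3) → (5/4, -6)
T3 shear: y ← y − 2·x: (5/4, -6) → (5/4, -17/2)
T4 scale by (2, 3): (5/4, -17/2) → (5/2, -51/2)
T5 scale by (-3, 3/2): (5/2, -51/2) → (-15/2, -153/4)
T6 rotate counter-clockwise with cos θ = 5/13, sin θ = 12/13: (-15/2, -153/4) → (843/26, -1125/52)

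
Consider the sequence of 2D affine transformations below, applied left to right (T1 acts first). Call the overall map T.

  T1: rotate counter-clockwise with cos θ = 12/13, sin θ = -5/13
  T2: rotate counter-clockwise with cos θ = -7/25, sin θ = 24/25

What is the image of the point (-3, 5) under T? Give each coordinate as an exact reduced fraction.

T1 rotate counter-clockwise with cos θ = 12/13, sin θ = -5/13: (-3, 5) → (-11/13, 75/13)
T2 rotate counter-clockwise with cos θ = -7/25, sin θ = 24/25: (-11/13, 75/13) → (-1723/325, -789/325)

T(p) = (-1723/325, -789/325)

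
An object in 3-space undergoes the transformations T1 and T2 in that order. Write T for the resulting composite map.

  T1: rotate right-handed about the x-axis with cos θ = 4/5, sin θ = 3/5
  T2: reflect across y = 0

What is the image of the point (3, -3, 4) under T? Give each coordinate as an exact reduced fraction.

T1 rotate right-handed about the x-axis with cos θ = 4/5, sin θ = 3/5: (3, -3, 4) → (3, -24/5, 7/5)
T2 reflect across y = 0: (3, -24/5, 7/5) → (3, 24/5, 7/5)

T(p) = (3, 24/5, 7/5)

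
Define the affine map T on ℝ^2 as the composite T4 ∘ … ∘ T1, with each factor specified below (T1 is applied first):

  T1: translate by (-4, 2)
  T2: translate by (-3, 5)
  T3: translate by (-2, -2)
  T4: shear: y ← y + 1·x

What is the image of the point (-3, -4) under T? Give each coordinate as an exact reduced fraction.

T1 translate by (-4, 2): (-3, -4) → (-7, -2)
T2 translate by (-3, 5): (-7, -2) → (-10, 3)
T3 translate by (-2, -2): (-10, 3) → (-12, 1)
T4 shear: y ← y + 1·x: (-12, 1) → (-12, -11)

T(p) = (-12, -11)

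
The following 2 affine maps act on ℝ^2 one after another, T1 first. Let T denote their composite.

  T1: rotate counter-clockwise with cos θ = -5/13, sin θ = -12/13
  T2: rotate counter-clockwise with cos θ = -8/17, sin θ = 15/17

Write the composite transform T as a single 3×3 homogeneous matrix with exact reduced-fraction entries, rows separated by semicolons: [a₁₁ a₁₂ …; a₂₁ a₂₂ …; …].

T1 = [-5/13 12/13 0; -12/13 -5/13 0; 0 0 1]
T2·T1 = [220/221 -21/221 0; 21/221 220/221 0; 0 0 1]

T = [220/221 -21/221 0; 21/221 220/221 0; 0 0 1]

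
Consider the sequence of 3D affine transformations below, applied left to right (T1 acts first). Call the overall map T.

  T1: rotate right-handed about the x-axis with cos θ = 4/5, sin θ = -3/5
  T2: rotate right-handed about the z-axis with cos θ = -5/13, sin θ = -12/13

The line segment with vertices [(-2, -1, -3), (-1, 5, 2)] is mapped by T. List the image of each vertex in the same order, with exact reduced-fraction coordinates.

T1 rotate right-handed about the x-axis with cos θ = 4/5, sin θ = -3/5: (-2, -1, -3) → (-2, -13/5, -9/5); (-1, 5, 2) → (-1, 26/5, -7/5)
T2 rotate right-handed about the z-axis with cos θ = -5/13, sin θ = -12/13: (-2, -13/5, -9/5) → (-106/65, 37/13, -9/5); (-1, 26/5, -7/5) → (337/65, -14/13, -7/5)

image vertices: (-106/65, 37/13, -9/5), (337/65, -14/13, -7/5)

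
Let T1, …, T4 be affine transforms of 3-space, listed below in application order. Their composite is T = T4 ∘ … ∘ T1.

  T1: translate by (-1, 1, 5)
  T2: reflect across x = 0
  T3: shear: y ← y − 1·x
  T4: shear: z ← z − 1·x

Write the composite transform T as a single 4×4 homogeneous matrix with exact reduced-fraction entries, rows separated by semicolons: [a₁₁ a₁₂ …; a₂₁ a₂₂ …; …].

T = [-1 0 0 1; 1 1 0 0; 1 0 1 4; 0 0 0 1]

T1 = [1 0 0 -1; 0 1 0 1; 0 0 1 5; 0 0 0 1]
T2·T1 = [-1 0 0 1; 0 1 0 1; 0 0 1 5; 0 0 0 1]
T3·…·T1 = [-1 0 0 1; 1 1 0 0; 0 0 1 5; 0 0 0 1]
T4·…·T1 = [-1 0 0 1; 1 1 0 0; 1 0 1 4; 0 0 0 1]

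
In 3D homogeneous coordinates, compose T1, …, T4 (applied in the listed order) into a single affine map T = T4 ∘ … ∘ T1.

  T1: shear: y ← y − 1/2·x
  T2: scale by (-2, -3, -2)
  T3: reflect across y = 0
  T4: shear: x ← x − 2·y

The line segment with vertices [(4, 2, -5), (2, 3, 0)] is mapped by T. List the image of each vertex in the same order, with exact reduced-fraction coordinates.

T1 shear: y ← y − 1/2·x: (4, 2, -5) → (4, 0, -5); (2, 3, 0) → (2, 2, 0)
T2 scale by (-2, -3, -2): (4, 0, -5) → (-8, 0, 10); (2, 2, 0) → (-4, -6, 0)
T3 reflect across y = 0: (-8, 0, 10) → (-8, 0, 10); (-4, -6, 0) → (-4, 6, 0)
T4 shear: x ← x − 2·y: (-8, 0, 10) → (-8, 0, 10); (-4, 6, 0) → (-16, 6, 0)

image vertices: (-8, 0, 10), (-16, 6, 0)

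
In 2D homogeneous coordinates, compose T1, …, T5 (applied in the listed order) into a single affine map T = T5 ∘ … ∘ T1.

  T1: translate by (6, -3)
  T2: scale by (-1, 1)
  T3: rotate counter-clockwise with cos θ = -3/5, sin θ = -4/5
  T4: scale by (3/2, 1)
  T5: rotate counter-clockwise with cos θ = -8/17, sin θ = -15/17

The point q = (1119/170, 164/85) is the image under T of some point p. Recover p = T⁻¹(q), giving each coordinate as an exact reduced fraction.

T1 = [1 0 6; 0 1 -3; 0 0 1]
T2·T1 = [-1 0 -6; 0 1 -3; 0 0 1]
T3·…·T1 = [3/5 4/5 6/5; 4/5 -3/5 33/5; 0 0 1]
T4·…·T1 = [9/10 6/5 9/5; 4/5 -3/5 33/5; 0 0 1]
T5·…·T1 = [24/85 -93/85 423/85; -199/170 -66/85 -399/85; 0 0 1]
det M = -3/2; M⁻¹ = [44/85 -62/85 -6; -199/255 -16/85 3; 0 0 1]
M⁻¹ · (1119/170, 164/85)ᵀ = (-4, -5/2)ᵀ

p = (-4, -5/2)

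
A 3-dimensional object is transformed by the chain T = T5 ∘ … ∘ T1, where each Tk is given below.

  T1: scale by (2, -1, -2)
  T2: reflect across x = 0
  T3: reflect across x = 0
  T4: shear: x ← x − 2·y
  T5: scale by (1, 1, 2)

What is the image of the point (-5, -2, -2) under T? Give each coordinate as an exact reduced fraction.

T(p) = (-14, 2, 8)

T1 scale by (2, -1, -2): (-5, -2, -2) → (-10, 2, 4)
T2 reflect across x = 0: (-10, 2, 4) → (10, 2, 4)
T3 reflect across x = 0: (10, 2, 4) → (-10, 2, 4)
T4 shear: x ← x − 2·y: (-10, 2, 4) → (-14, 2, 4)
T5 scale by (1, 1, 2): (-14, 2, 4) → (-14, 2, 8)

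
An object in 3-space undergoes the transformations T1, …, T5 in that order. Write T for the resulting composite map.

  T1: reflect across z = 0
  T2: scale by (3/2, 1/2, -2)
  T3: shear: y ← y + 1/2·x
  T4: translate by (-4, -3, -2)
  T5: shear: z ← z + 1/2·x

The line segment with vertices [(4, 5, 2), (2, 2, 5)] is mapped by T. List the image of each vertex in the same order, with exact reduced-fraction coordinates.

T1 reflect across z = 0: (4, 5, 2) → (4, 5, -2); (2, 2, 5) → (2, 2, -5)
T2 scale by (3/2, 1/2, -2): (4, 5, -2) → (6, 5/2, 4); (2, 2, -5) → (3, 1, 10)
T3 shear: y ← y + 1/2·x: (6, 5/2, 4) → (6, 11/2, 4); (3, 1, 10) → (3, 5/2, 10)
T4 translate by (-4, -3, -2): (6, 11/2, 4) → (2, 5/2, 2); (3, 5/2, 10) → (-1, -1/2, 8)
T5 shear: z ← z + 1/2·x: (2, 5/2, 2) → (2, 5/2, 3); (-1, -1/2, 8) → (-1, -1/2, 15/2)

image vertices: (2, 5/2, 3), (-1, -1/2, 15/2)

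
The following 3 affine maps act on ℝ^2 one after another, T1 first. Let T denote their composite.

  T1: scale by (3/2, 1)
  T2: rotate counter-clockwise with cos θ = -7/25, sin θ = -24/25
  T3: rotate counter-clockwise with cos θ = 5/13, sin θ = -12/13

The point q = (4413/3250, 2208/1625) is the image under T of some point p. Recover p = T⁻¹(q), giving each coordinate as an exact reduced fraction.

p = (-1, -6/5)

T1 = [3/2 0 0; 0 1 0; 0 0 1]
T2·T1 = [-21/50 24/25 0; -36/25 -7/25 0; 0 0 1]
T3·…·T1 = [-969/650 36/325 0; -54/325 -323/325 0; 0 0 1]
det M = 3/2; M⁻¹ = [-646/975 -24/325 0; 36/325 -323/325 0; 0 0 1]
M⁻¹ · (4413/3250, 2208/1625)ᵀ = (-1, -6/5)ᵀ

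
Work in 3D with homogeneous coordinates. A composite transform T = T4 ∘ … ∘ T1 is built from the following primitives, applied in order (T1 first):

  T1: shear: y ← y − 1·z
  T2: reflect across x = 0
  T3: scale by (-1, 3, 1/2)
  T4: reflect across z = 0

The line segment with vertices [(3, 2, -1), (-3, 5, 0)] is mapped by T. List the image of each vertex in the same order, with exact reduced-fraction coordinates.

T1 shear: y ← y − 1·z: (3, 2, -1) → (3, 3, -1); (-3, 5, 0) → (-3, 5, 0)
T2 reflect across x = 0: (3, 3, -1) → (-3, 3, -1); (-3, 5, 0) → (3, 5, 0)
T3 scale by (-1, 3, 1/2): (-3, 3, -1) → (3, 9, -1/2); (3, 5, 0) → (-3, 15, 0)
T4 reflect across z = 0: (3, 9, -1/2) → (3, 9, 1/2); (-3, 15, 0) → (-3, 15, 0)

image vertices: (3, 9, 1/2), (-3, 15, 0)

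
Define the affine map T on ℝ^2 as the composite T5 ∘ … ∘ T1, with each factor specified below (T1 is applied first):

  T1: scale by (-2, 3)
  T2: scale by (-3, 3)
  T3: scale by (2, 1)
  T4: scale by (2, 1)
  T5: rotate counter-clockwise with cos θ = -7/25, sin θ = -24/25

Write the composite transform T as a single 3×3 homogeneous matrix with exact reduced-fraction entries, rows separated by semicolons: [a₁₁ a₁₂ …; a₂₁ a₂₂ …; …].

T1 = [-2 0 0; 0 3 0; 0 0 1]
T2·T1 = [6 0 0; 0 9 0; 0 0 1]
T3·…·T1 = [12 0 0; 0 9 0; 0 0 1]
T4·…·T1 = [24 0 0; 0 9 0; 0 0 1]
T5·…·T1 = [-168/25 216/25 0; -576/25 -63/25 0; 0 0 1]

T = [-168/25 216/25 0; -576/25 -63/25 0; 0 0 1]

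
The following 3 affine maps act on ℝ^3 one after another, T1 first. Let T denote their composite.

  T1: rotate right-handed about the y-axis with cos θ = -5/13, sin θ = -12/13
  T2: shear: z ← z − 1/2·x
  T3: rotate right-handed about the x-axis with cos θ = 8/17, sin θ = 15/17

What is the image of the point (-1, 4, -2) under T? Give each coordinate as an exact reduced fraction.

T1 rotate right-handed about the y-axis with cos θ = -5/13, sin θ = -12/13: (-1, 4, -2) → (29/13, 4, -2/13)
T2 shear: z ← z − 1/2·x: (29/13, 4, -2/13) → (29/13, 4, -33/26)
T3 rotate right-handed about the x-axis with cos θ = 8/17, sin θ = 15/17: (29/13, 4, -33/26) → (29/13, 1327/442, 648/221)

T(p) = (29/13, 1327/442, 648/221)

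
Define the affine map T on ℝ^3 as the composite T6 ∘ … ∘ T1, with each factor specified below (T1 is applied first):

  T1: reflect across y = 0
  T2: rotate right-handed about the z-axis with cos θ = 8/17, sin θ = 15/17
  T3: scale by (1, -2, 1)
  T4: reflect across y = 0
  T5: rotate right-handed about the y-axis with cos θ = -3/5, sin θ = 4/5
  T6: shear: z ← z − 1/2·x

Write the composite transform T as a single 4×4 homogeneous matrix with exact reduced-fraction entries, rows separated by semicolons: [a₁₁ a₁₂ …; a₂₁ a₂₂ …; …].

T1 = [1 0 0 0; 0 -1 0 0; 0 0 1 0; 0 0 0 1]
T2·T1 = [8/17 15/17 0 0; 15/17 -8/17 0 0; 0 0 1 0; 0 0 0 1]
T3·…·T1 = [8/17 15/17 0 0; -30/17 16/17 0 0; 0 0 1 0; 0 0 0 1]
T4·…·T1 = [8/17 15/17 0 0; 30/17 -16/17 0 0; 0 0 1 0; 0 0 0 1]
T5·…·T1 = [-24/85 -9/17 4/5 0; 30/17 -16/17 0 0; -32/85 -12/17 -3/5 0; 0 0 0 1]
T6·…·T1 = [-24/85 -9/17 4/5 0; 30/17 -16/17 0 0; -4/17 -15/34 -1 0; 0 0 0 1]

T = [-24/85 -9/17 4/5 0; 30/17 -16/17 0 0; -4/17 -15/34 -1 0; 0 0 0 1]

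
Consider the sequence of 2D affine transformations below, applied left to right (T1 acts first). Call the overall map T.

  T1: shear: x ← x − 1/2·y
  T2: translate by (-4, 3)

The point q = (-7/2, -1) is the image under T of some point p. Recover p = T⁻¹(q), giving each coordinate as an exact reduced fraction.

p = (-3/2, -4)

T1 = [1 -1/2 0; 0 1 0; 0 0 1]
T2·T1 = [1 -1/2 -4; 0 1 3; 0 0 1]
det M = 1; M⁻¹ = [1 1/2 5/2; 0 1 -3; 0 0 1]
M⁻¹ · (-7/2, -1)ᵀ = (-3/2, -4)ᵀ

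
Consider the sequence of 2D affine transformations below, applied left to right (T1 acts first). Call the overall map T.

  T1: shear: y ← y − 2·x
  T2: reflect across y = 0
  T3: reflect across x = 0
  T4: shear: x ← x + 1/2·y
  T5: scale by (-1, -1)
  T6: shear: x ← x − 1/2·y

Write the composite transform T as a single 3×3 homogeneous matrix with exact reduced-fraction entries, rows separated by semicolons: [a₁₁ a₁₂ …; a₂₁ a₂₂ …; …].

T1 = [1 0 0; -2 1 0; 0 0 1]
T2·T1 = [1 0 0; 2 -1 0; 0 0 1]
T3·…·T1 = [-1 0 0; 2 -1 0; 0 0 1]
T4·…·T1 = [0 -1/2 0; 2 -1 0; 0 0 1]
T5·…·T1 = [0 1/2 0; -2 1 0; 0 0 1]
T6·…·T1 = [1 0 0; -2 1 0; 0 0 1]

T = [1 0 0; -2 1 0; 0 0 1]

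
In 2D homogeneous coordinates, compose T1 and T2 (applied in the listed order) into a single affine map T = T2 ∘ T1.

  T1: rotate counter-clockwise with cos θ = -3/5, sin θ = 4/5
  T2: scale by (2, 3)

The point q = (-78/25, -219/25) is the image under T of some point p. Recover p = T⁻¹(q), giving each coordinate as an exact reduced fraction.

T1 = [-3/5 -4/5 0; 4/5 -3/5 0; 0 0 1]
T2·T1 = [-6/5 -8/5 0; 12/5 -9/5 0; 0 0 1]
det M = 6; M⁻¹ = [-3/10 4/15 0; -2/5 -1/5 0; 0 0 1]
M⁻¹ · (-78/25, -219/25)ᵀ = (-7/5, 3)ᵀ

p = (-7/5, 3)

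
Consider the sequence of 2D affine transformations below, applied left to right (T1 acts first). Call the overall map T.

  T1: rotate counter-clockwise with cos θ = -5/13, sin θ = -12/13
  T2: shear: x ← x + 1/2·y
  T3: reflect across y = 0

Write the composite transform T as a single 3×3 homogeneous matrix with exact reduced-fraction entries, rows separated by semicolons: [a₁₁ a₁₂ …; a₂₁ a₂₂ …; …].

T = [-11/13 19/26 0; 12/13 5/13 0; 0 0 1]

T1 = [-5/13 12/13 0; -12/13 -5/13 0; 0 0 1]
T2·T1 = [-11/13 19/26 0; -12/13 -5/13 0; 0 0 1]
T3·…·T1 = [-11/13 19/26 0; 12/13 5/13 0; 0 0 1]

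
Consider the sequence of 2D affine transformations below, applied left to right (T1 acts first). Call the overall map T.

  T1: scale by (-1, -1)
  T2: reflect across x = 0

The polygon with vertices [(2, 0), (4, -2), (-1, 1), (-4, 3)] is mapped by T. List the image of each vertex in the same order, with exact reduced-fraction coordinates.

image vertices: (2, 0), (4, 2), (-1, -1), (-4, -3)

T1 scale by (-1, -1): (2, 0) → (-2, 0); (4, -2) → (-4, 2); (-1, 1) → (1, -1); (-4, 3) → (4, -3)
T2 reflect across x = 0: (-2, 0) → (2, 0); (-4, 2) → (4, 2); (1, -1) → (-1, -1); (4, -3) → (-4, -3)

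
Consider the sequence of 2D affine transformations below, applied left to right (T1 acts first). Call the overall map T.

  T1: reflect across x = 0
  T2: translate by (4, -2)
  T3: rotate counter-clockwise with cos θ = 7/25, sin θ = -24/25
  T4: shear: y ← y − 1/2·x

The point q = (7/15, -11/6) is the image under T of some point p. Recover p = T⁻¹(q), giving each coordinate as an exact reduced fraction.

p = (7/3, 2)

T1 = [-1 0 0; 0 1 0; 0 0 1]
T2·T1 = [-1 0 4; 0 1 -2; 0 0 1]
T3·…·T1 = [-7/25 24/25 -4/5; 24/25 7/25 -22/5; 0 0 1]
T4·…·T1 = [-7/25 24/25 -4/5; 11/10 -1/5 -4; 0 0 1]
det M = -1; M⁻¹ = [1/5 24/25 4; 11/10 7/25 2; 0 0 1]
M⁻¹ · (7/15, -11/6)ᵀ = (7/3, 2)ᵀ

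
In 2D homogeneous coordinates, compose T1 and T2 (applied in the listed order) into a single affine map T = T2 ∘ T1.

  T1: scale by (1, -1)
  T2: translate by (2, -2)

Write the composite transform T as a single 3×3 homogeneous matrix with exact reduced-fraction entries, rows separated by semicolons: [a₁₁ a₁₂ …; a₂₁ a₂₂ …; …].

T1 = [1 0 0; 0 -1 0; 0 0 1]
T2·T1 = [1 0 2; 0 -1 -2; 0 0 1]

T = [1 0 2; 0 -1 -2; 0 0 1]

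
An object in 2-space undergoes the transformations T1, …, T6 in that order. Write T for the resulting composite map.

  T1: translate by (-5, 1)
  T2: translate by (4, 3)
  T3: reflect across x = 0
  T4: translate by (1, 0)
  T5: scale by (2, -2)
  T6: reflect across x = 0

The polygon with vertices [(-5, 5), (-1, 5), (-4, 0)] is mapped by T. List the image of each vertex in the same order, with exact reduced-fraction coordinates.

image vertices: (-14, -18), (-6, -18), (-12, -8)

T1 translate by (-5, 1): (-5, 5) → (-10, 6); (-1, 5) → (-6, 6); (-4, 0) → (-9, 1)
T2 translate by (4, 3): (-10, 6) → (-6, 9); (-6, 6) → (-2, 9); (-9, 1) → (-5, 4)
T3 reflect across x = 0: (-6, 9) → (6, 9); (-2, 9) → (2, 9); (-5, 4) → (5, 4)
T4 translate by (1, 0): (6, 9) → (7, 9); (2, 9) → (3, 9); (5, 4) → (6, 4)
T5 scale by (2, -2): (7, 9) → (14, -18); (3, 9) → (6, -18); (6, 4) → (12, -8)
T6 reflect across x = 0: (14, -18) → (-14, -18); (6, -18) → (-6, -18); (12, -8) → (-12, -8)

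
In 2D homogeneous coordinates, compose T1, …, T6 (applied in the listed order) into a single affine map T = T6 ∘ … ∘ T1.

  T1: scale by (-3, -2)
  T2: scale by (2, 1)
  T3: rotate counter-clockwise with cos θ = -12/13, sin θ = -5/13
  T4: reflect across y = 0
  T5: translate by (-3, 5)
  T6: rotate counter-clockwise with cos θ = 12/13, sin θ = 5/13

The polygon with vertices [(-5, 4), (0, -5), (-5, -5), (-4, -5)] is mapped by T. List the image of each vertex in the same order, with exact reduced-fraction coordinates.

image vertices: (-451/13, -59/13), (-61/13, 175/13), (-451/13, 175/13), (-373/13, 175/13)

T1 scale by (-3, -2): (-5, 4) → (15, -8); (0, -5) → (0, 10); (-5, -5) → (15, 10); (-4, -5) → (12, 10)
T2 scale by (2, 1): (15, -8) → (30, -8); (0, 10) → (0, 10); (15, 10) → (30, 10); (12, 10) → (24, 10)
T3 rotate counter-clockwise with cos θ = -12/13, sin θ = -5/13: (30, -8) → (-400/13, -54/13); (0, 10) → (50/13, -120/13); (30, 10) → (-310/13, -270/13); (24, 10) → (-238/13, -240/13)
T4 reflect across y = 0: (-400/13, -54/13) → (-400/13, 54/13); (50/13, -120/13) → (50/13, 120/13); (-310/13, -270/13) → (-310/13, 270/13); (-238/13, -240/13) → (-238/13, 240/13)
T5 translate by (-3, 5): (-400/13, 54/13) → (-439/13, 119/13); (50/13, 120/13) → (11/13, 185/13); (-310/13, 270/13) → (-349/13, 335/13); (-238/13, 240/13) → (-277/13, 305/13)
T6 rotate counter-clockwise with cos θ = 12/13, sin θ = 5/13: (-439/13, 119/13) → (-451/13, -59/13); (11/13, 185/13) → (-61/13, 175/13); (-349/13, 335/13) → (-451/13, 175/13); (-277/13, 305/13) → (-373/13, 175/13)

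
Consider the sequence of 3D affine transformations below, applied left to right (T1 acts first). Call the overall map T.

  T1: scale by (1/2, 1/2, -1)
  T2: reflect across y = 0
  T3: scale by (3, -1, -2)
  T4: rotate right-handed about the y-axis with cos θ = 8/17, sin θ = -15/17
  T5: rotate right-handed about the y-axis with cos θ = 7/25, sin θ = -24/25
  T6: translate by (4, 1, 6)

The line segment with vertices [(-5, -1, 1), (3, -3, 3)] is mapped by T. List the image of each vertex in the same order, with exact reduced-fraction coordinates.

T1 scale by (1/2, 1/2, -1): (-5, -1, 1) → (-5/2, -1/2, -1); (3, -3, 3) → (3/2, -3/2, -3)
T2 reflect across y = 0: (-5/2, -1/2, -1) → (-5/2, 1/2, -1); (3/2, -3/2, -3) → (3/2, 3/2, -3)
T3 scale by (3, -1, -2): (-5/2, 1/2, -1) → (-15/2, -1/2, 2); (3/2, 3/2, -3) → (9/2, -3/2, 6)
T4 rotate right-handed about the y-axis with cos θ = 8/17, sin θ = -15/17: (-15/2, -1/2, 2) → (-90/17, -1/2, -193/34); (9/2, -3/2, 6) → (-54/17, -3/2, 231/34)
T5 rotate right-handed about the y-axis with cos θ = 7/25, sin θ = -24/25: (-90/17, -1/2, -193/34) → (1686/425, -1/2, -5671/850); (-54/17, -3/2, 231/34) → (-126/17, -3/2, -39/34)
T6 translate by (4, 1, 6): (1686/425, -1/2, -5671/850) → (3386/425, 1/2, -571/850); (-126/17, -3/2, -39/34) → (-58/17, -1/2, 165/34)

image vertices: (3386/425, 1/2, -571/850), (-58/17, -1/2, 165/34)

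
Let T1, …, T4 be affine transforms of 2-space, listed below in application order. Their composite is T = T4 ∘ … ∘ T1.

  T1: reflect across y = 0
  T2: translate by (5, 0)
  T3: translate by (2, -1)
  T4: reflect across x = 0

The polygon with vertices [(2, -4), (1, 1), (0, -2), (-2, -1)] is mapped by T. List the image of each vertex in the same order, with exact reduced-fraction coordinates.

T1 reflect across y = 0: (2, -4) → (2, 4); (1, 1) → (1, -1); (0, -2) → (0, 2); (-2, -1) → (-2, 1)
T2 translate by (5, 0): (2, 4) → (7, 4); (1, -1) → (6, -1); (0, 2) → (5, 2); (-2, 1) → (3, 1)
T3 translate by (2, -1): (7, 4) → (9, 3); (6, -1) → (8, -2); (5, 2) → (7, 1); (3, 1) → (5, 0)
T4 reflect across x = 0: (9, 3) → (-9, 3); (8, -2) → (-8, -2); (7, 1) → (-7, 1); (5, 0) → (-5, 0)

image vertices: (-9, 3), (-8, -2), (-7, 1), (-5, 0)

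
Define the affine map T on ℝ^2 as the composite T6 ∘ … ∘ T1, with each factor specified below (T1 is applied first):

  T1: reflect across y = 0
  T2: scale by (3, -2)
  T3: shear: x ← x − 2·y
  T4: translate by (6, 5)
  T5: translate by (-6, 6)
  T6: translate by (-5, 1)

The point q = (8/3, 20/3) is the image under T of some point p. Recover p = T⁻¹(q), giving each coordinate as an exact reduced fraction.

p = (-1, -8/3)

T1 = [1 0 0; 0 -1 0; 0 0 1]
T2·T1 = [3 0 0; 0 2 0; 0 0 1]
T3·…·T1 = [3 -4 0; 0 2 0; 0 0 1]
T4·…·T1 = [3 -4 6; 0 2 5; 0 0 1]
T5·…·T1 = [3 -4 0; 0 2 11; 0 0 1]
T6·…·T1 = [3 -4 -5; 0 2 12; 0 0 1]
det M = 6; M⁻¹ = [1/3 2/3 -19/3; 0 1/2 -6; 0 0 1]
M⁻¹ · (8/3, 20/3)ᵀ = (-1, -8/3)ᵀ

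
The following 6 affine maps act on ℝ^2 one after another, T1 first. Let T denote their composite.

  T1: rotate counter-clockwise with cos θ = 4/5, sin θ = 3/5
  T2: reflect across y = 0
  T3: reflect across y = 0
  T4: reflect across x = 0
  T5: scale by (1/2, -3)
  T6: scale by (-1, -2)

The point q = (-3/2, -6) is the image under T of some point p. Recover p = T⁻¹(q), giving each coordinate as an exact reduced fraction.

T1 = [4/5 -3/5 0; 3/5 4/5 0; 0 0 1]
T2·T1 = [4/5 -3/5 0; -3/5 -4/5 0; 0 0 1]
T3·…·T1 = [4/5 -3/5 0; 3/5 4/5 0; 0 0 1]
T4·…·T1 = [-4/5 3/5 0; 3/5 4/5 0; 0 0 1]
T5·…·T1 = [-2/5 3/10 0; -9/5 -12/5 0; 0 0 1]
T6·…·T1 = [2/5 -3/10 0; 18/5 24/5 0; 0 0 1]
det M = 3; M⁻¹ = [8/5 1/10 0; -6/5 2/15 0; 0 0 1]
M⁻¹ · (-3/2, -6)ᵀ = (-3, 1)ᵀ

p = (-3, 1)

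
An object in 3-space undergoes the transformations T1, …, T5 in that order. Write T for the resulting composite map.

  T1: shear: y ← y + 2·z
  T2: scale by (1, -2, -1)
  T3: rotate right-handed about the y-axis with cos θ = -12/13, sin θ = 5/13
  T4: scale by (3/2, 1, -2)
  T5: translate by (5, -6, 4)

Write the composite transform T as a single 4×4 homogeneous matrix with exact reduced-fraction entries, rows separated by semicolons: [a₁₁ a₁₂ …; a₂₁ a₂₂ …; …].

T = [-18/13 0 -15/26 5; 0 -2 -4 -6; 10/13 0 -24/13 4; 0 0 0 1]

T1 = [1 0 0 0; 0 1 2 0; 0 0 1 0; 0 0 0 1]
T2·T1 = [1 0 0 0; 0 -2 -4 0; 0 0 -1 0; 0 0 0 1]
T3·…·T1 = [-12/13 0 -5/13 0; 0 -2 -4 0; -5/13 0 12/13 0; 0 0 0 1]
T4·…·T1 = [-18/13 0 -15/26 0; 0 -2 -4 0; 10/13 0 -24/13 0; 0 0 0 1]
T5·…·T1 = [-18/13 0 -15/26 5; 0 -2 -4 -6; 10/13 0 -24/13 4; 0 0 0 1]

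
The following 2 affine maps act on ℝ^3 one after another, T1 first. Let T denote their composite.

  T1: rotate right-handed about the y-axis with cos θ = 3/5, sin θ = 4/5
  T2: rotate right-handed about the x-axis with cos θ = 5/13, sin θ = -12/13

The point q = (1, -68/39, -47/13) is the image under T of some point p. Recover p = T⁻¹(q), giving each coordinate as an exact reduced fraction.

T1 = [3/5 0 4/5 0; 0 1 0 0; -4/5 0 3/5 0; 0 0 0 1]
T2·T1 = [3/5 0 4/5 0; -48/65 5/13 36/65 0; -4/13 -12/13 3/13 0; 0 0 0 1]
det M = 1; M⁻¹ = [3/5 -48/65 -4/13 0; 0 5/13 -12/13 0; 4/5 36/65 3/13 0; 0 0 0 1]
M⁻¹ · (1, -68/39, -47/13)ᵀ = (3, 8/3, -1)ᵀ

p = (3, 8/3, -1)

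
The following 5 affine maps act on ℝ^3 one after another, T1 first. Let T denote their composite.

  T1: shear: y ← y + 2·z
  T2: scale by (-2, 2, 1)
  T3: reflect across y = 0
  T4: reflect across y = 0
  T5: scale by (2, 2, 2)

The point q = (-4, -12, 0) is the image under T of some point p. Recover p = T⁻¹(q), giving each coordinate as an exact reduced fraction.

T1 = [1 0 0 0; 0 1 2 0; 0 0 1 0; 0 0 0 1]
T2·T1 = [-2 0 0 0; 0 2 4 0; 0 0 1 0; 0 0 0 1]
T3·…·T1 = [-2 0 0 0; 0 -2 -4 0; 0 0 1 0; 0 0 0 1]
T4·…·T1 = [-2 0 0 0; 0 2 4 0; 0 0 1 0; 0 0 0 1]
T5·…·T1 = [-4 0 0 0; 0 4 8 0; 0 0 2 0; 0 0 0 1]
det M = -32; M⁻¹ = [-1/4 0 0 0; 0 1/4 -1 0; 0 0 1/2 0; 0 0 0 1]
M⁻¹ · (-4, -12, 0)ᵀ = (1, -3, 0)ᵀ

p = (1, -3, 0)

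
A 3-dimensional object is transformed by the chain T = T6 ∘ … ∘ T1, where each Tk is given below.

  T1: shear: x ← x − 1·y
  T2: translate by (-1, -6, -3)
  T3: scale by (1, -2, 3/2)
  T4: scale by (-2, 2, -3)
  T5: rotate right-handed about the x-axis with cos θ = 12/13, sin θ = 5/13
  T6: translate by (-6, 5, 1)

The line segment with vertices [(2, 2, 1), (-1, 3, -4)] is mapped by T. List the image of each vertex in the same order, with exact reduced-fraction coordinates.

T1 shear: x ← x − 1·y: (2, 2, 1) → (0, 2, 1); (-1, 3, -4) → (-4, 3, -4)
T2 translate by (-1, -6, -3): (0, 2, 1) → (-1, -4, -2); (-4, 3, -4) → (-5, -3, -7)
T3 scale by (1, -2, 3/2): (-1, -4, -2) → (-1, 8, -3); (-5, -3, -7) → (-5, 6, -21/2)
T4 scale by (-2, 2, -3): (-1, 8, -3) → (2, 16, 9); (-5, 6, -21/2) → (10, 12, 63/2)
T5 rotate right-handed about the x-axis with cos θ = 12/13, sin θ = 5/13: (2, 16, 9) → (2, 147/13, 188/13); (10, 12, 63/2) → (10, -27/26, 438/13)
T6 translate by (-6, 5, 1): (2, 147/13, 188/13) → (-4, 212/13, 201/13); (10, -27/26, 438/13) → (4, 103/26, 451/13)

image vertices: (-4, 212/13, 201/13), (4, 103/26, 451/13)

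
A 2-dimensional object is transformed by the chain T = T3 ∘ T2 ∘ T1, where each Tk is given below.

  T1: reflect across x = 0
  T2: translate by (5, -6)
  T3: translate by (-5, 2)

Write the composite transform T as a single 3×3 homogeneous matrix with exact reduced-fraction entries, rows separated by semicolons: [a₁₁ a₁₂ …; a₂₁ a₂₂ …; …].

T = [-1 0 0; 0 1 -4; 0 0 1]

T1 = [-1 0 0; 0 1 0; 0 0 1]
T2·T1 = [-1 0 5; 0 1 -6; 0 0 1]
T3·…·T1 = [-1 0 0; 0 1 -4; 0 0 1]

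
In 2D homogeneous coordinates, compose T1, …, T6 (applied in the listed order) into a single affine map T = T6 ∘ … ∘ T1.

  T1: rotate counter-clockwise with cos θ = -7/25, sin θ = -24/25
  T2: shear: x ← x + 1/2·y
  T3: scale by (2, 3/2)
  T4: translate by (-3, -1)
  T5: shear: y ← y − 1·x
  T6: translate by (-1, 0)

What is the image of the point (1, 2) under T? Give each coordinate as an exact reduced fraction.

T(p) = (-56/25, -51/25)

T1 rotate counter-clockwise with cos θ = -7/25, sin θ = -24/25: (1, 2) → (41/25, -38/25)
T2 shear: x ← x + 1/2·y: (41/25, -38/25) → (22/25, -38/25)
T3 scale by (2, 3/2): (22/25, -38/25) → (44/25, -57/25)
T4 translate by (-3, -1): (44/25, -57/25) → (-31/25, -82/25)
T5 shear: y ← y − 1·x: (-31/25, -82/25) → (-31/25, -51/25)
T6 translate by (-1, 0): (-31/25, -51/25) → (-56/25, -51/25)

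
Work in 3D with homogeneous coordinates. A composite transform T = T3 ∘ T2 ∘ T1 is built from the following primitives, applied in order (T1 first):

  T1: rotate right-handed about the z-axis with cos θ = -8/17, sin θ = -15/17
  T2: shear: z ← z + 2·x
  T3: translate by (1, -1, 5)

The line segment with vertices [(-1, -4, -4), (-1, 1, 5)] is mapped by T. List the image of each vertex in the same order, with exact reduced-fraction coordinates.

image vertices: (-35/17, 30/17, -87/17), (40/17, -10/17, 216/17)

T1 rotate right-handed about the z-axis with cos θ = -8/17, sin θ = -15/17: (-1, -4, -4) → (-52/17, 47/17, -4); (-1, 1, 5) → (23/17, 7/17, 5)
T2 shear: z ← z + 2·x: (-52/17, 47/17, -4) → (-52/17, 47/17, -172/17); (23/17, 7/17, 5) → (23/17, 7/17, 131/17)
T3 translate by (1, -1, 5): (-52/17, 47/17, -172/17) → (-35/17, 30/17, -87/17); (23/17, 7/17, 131/17) → (40/17, -10/17, 216/17)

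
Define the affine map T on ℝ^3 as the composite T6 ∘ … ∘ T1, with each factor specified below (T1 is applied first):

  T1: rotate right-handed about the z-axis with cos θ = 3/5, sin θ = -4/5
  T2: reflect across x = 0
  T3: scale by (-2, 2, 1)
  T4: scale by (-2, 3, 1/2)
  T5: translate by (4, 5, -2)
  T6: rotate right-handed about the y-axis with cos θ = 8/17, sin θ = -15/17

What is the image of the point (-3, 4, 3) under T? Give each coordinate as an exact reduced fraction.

T(p) = (-53/170, 169/5, -28/17)

T1 rotate right-handed about the z-axis with cos θ = 3/5, sin θ = -4/5: (-3, 4, 3) → (7/5, 24/5, 3)
T2 reflect across x = 0: (7/5, 24/5, 3) → (-7/5, 24/5, 3)
T3 scale by (-2, 2, 1): (-7/5, 24/5, 3) → (14/5, 48/5, 3)
T4 scale by (-2, 3, 1/2): (14/5, 48/5, 3) → (-28/5, 144/5, 3/2)
T5 translate by (4, 5, -2): (-28/5, 144/5, 3/2) → (-8/5, 169/5, -1/2)
T6 rotate right-handed about the y-axis with cos θ = 8/17, sin θ = -15/17: (-8/5, 169/5, -1/2) → (-53/170, 169/5, -28/17)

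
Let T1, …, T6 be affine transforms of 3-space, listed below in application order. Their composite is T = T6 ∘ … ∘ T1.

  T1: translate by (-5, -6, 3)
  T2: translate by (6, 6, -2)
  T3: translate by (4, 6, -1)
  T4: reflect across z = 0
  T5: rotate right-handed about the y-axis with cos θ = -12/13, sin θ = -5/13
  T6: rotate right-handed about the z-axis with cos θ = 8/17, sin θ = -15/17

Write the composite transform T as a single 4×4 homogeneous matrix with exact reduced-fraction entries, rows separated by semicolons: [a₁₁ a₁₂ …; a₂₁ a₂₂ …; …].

T1 = [1 0 0 -5; 0 1 0 -6; 0 0 1 3; 0 0 0 1]
T2·T1 = [1 0 0 1; 0 1 0 0; 0 0 1 1; 0 0 0 1]
T3·…·T1 = [1 0 0 5; 0 1 0 6; 0 0 1 0; 0 0 0 1]
T4·…·T1 = [1 0 0 5; 0 1 0 6; 0 0 -1 0; 0 0 0 1]
T5·…·T1 = [-12/13 0 5/13 -60/13; 0 1 0 6; 5/13 0 12/13 25/13; 0 0 0 1]
T6·…·T1 = [-96/221 15/17 40/221 690/221; 180/221 8/17 -75/221 1524/221; 5/13 0 12/13 25/13; 0 0 0 1]

T = [-96/221 15/17 40/221 690/221; 180/221 8/17 -75/221 1524/221; 5/13 0 12/13 25/13; 0 0 0 1]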